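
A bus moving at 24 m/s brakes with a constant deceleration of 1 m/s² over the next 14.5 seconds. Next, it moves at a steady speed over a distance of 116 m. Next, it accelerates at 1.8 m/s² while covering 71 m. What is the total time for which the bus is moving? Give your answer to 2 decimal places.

Phase 1 (decelerating): v₀ = 24.0 m/s, a = -1 m/s².
v = v₀ + at = 24.0 + (-1)(14.5) = 9.50 m/s
Δx = v₀t + ½at² = 24.0·14.5 + 0.5·-1·14.5² = 243 m

Phase 2 (constant speed): v₀ = 9.50 m/s, a = 0 m/s².
Constant speed: t = d/v = 116/9.50 = 12.2 s

Phase 3 (accelerating): v₀ = 9.50 m/s, a = 1.8 m/s².
v² = v₀² + 2aΔx = 9.50² + 2·1.8·71 = 346 → v = 18.6 m/s
t = (v − v₀)/a = (18.6 − 9.50)/1.8 = 5.05 s
Total time = 14.5 + 12.2 + 5.05 = 31.8 s

31.76 s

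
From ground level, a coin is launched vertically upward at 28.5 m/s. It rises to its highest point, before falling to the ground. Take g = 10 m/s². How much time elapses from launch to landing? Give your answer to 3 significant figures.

Phase 1 (rising): v₀ = 28.5 m/s, a = -10 m/s².
v = v₀ + at → t = (0 − 28.5) / -10 = 2.85 s
v² = v₀² + 2aΔx → Δx = (0² − 28.5²)/(2·-10) = 40.6 m

Phase 2 (falling): v₀ = 0 m/s, a = -10 m/s².
Falls 40.6 m from rest: t = √(2·40.6/10) = 2.85 s; v = g·t = 28.5 m/s.
Total time = 2.85 + 2.85 = 5.70 s

5.70 s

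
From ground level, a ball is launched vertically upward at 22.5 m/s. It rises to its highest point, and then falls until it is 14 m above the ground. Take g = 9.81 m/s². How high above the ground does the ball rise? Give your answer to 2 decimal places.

25.80 m

Phase 1 (rising): v₀ = 22.5 m/s, a = -9.81 m/s².
v = v₀ + at → t = (0 − 22.5) / -9.81 = 2.29 s
v² = v₀² + 2aΔx → Δx = (0² − 22.5²)/(2·-9.81) = 25.8 m
Maximum height = 25.8 m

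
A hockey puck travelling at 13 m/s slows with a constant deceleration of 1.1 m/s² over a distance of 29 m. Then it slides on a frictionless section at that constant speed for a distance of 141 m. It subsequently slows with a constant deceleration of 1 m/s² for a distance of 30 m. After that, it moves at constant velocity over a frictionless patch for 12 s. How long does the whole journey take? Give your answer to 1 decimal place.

31.8 s

Phase 1 (decelerating): v₀ = 13.0 m/s, a = -1.1 m/s².
v² = v₀² + 2aΔx = 13.0² + 2·-1.1·29 = 105 → v = 10.3 m/s
t = (v − v₀)/a = (10.3 − 13.0)/-1.1 = 2.49 s

Phase 2 (constant speed): v₀ = 10.3 m/s, a = 0 m/s².
Constant speed: t = d/v = 141/10.3 = 13.7 s

Phase 3 (decelerating): v₀ = 10.3 m/s, a = -1 m/s².
v² = v₀² + 2aΔx = 10.3² + 2·-1·30 = 45.2 → v = 6.72 m/s
t = (v − v₀)/a = (6.72 − 10.3)/-1 = 3.53 s

Phase 4 (constant speed): v₀ = 6.72 m/s, a = 0 m/s².
v = v₀ + at = 6.72 + (0)(12) = 6.72 m/s
Δx = v₀t + ½at² = 6.72·12 + 0.5·0·12² = 80.7 m
Total time = 2.49 + 13.7 + 3.53 + 12.0 = 31.8 s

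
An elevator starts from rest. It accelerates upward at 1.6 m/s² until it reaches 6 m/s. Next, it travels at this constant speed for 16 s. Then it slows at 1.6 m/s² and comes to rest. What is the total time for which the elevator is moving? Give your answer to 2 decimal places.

23.50 s

Phase 1 (accelerating): v₀ = 0 m/s, a = 1.6 m/s².
v = v₀ + at → t = (6 − 0) / 1.6 = 3.75 s
v² = v₀² + 2aΔx → Δx = (6² − 0²)/(2·1.6) = 11.2 m

Phase 2 (constant speed): v₀ = 6.00 m/s, a = 0 m/s².
v = v₀ + at = 6.00 + (0)(16) = 6.00 m/s
Δx = v₀t + ½at² = 6.00·16 + 0.5·0·16² = 96.0 m

Phase 3 (decelerating): v₀ = 6.00 m/s, a = -1.6 m/s².
v = v₀ + at → t = (0 − 6.00) / -1.6 = 3.75 s
v² = v₀² + 2aΔx → Δx = (0² − 6.00²)/(2·-1.6) = 11.2 m
Total time = 3.75 + 16.0 + 3.75 = 23.5 s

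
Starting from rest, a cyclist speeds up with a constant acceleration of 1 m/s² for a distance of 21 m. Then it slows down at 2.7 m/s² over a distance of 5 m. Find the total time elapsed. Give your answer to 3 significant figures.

7.45 s

Phase 1 (accelerating): v₀ = 0 m/s, a = 1 m/s².
v² = v₀² + 2aΔx = 0² + 2·1·21 = 42.0 → v = 6.48 m/s
t = (v − v₀)/a = (6.48 − 0)/1 = 6.48 s

Phase 2 (decelerating): v₀ = 6.48 m/s, a = -2.7 m/s².
v² = v₀² + 2aΔx = 6.48² + 2·-2.7·5 = 15.0 → v = 3.87 m/s
t = (v − v₀)/a = (3.87 − 6.48)/-2.7 = 0.966 s
Total time = 6.48 + 0.966 = 7.45 s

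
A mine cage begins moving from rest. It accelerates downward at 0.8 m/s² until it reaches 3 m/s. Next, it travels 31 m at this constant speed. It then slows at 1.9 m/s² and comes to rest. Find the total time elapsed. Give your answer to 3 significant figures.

15.7 s

Phase 1 (accelerating): v₀ = 0 m/s, a = 0.8 m/s².
v = v₀ + at → t = (3 − 0) / 0.8 = 3.75 s
v² = v₀² + 2aΔx → Δx = (3² − 0²)/(2·0.8) = 5.62 m

Phase 2 (constant speed): v₀ = 3.00 m/s, a = 0 m/s².
Constant speed: t = d/v = 31/3.00 = 10.3 s

Phase 3 (decelerating): v₀ = 3.00 m/s, a = -1.9 m/s².
v = v₀ + at → t = (0 − 3.00) / -1.9 = 1.58 s
v² = v₀² + 2aΔx → Δx = (0² − 3.00²)/(2·-1.9) = 2.37 m
Total time = 3.75 + 10.3 + 1.58 = 15.7 s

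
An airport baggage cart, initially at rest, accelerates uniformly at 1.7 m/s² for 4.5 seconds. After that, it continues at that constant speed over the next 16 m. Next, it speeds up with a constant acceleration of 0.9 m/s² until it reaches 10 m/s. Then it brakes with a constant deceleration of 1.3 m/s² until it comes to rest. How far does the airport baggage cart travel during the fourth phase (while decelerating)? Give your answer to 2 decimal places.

38.46 m

Phase 1 (accelerating): v₀ = 0 m/s, a = 1.7 m/s².
v = v₀ + at = 0 + (1.7)(4.5) = 7.65 m/s
Δx = v₀t + ½at² = 0·4.5 + 0.5·1.7·4.5² = 17.2 m

Phase 2 (constant speed): v₀ = 7.65 m/s, a = 0 m/s².
Constant speed: t = d/v = 16/7.65 = 2.09 s

Phase 3 (accelerating): v₀ = 7.65 m/s, a = 0.9 m/s².
v = v₀ + at → t = (10 − 7.65) / 0.9 = 2.61 s
v² = v₀² + 2aΔx → Δx = (10² − 7.65²)/(2·0.9) = 23.0 m

Phase 4 (decelerating): v₀ = 10.0 m/s, a = -1.3 m/s².
v = v₀ + at → t = (0 − 10.0) / -1.3 = 7.69 s
v² = v₀² + 2aΔx → Δx = (0² − 10.0²)/(2·-1.3) = 38.5 m
Distance in phase 4 = 38.5 m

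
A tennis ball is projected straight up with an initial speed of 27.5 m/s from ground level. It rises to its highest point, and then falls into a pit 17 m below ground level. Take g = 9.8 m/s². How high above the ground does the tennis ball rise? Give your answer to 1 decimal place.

38.6 m

Phase 1 (rising): v₀ = 27.5 m/s, a = -9.8 m/s².
v = v₀ + at → t = (0 − 27.5) / -9.8 = 2.81 s
v² = v₀² + 2aΔx → Δx = (0² − 27.5²)/(2·-9.8) = 38.6 m
Maximum height = 38.6 m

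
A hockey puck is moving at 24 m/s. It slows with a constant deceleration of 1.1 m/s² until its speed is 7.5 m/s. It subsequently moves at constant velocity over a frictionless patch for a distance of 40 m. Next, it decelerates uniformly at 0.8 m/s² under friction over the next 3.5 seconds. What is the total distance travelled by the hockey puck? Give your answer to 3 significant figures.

Phase 1 (decelerating): v₀ = 24.0 m/s, a = -1.1 m/s².
v = v₀ + at → t = (7.5 − 24.0) / -1.1 = 15.0 s
v² = v₀² + 2aΔx → Δx = (7.5² − 24.0²)/(2·-1.1) = 236 m

Phase 2 (constant speed): v₀ = 7.50 m/s, a = 0 m/s².
Constant speed: t = d/v = 40/7.50 = 5.33 s

Phase 3 (decelerating): v₀ = 7.50 m/s, a = -0.8 m/s².
v = v₀ + at = 7.50 + (-0.8)(3.5) = 4.70 m/s
Δx = v₀t + ½at² = 7.50·3.5 + 0.5·-0.8·3.5² = 21.4 m
Total distance = 236 + 40.0 + 21.4 = 298 m

298 m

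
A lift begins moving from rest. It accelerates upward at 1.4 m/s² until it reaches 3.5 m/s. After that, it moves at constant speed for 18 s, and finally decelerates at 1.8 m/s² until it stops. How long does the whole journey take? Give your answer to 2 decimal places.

22.44 s

Phase 1 (accelerating): v₀ = 0 m/s, a = 1.4 m/s².
v = v₀ + at → t = (3.5 − 0) / 1.4 = 2.50 s
v² = v₀² + 2aΔx → Δx = (3.5² − 0²)/(2·1.4) = 4.38 m

Phase 2 (constant speed): v₀ = 3.50 m/s, a = 0 m/s².
v = v₀ + at = 3.50 + (0)(18) = 3.50 m/s
Δx = v₀t + ½at² = 3.50·18 + 0.5·0·18² = 63.0 m

Phase 3 (decelerating): v₀ = 3.50 m/s, a = -1.8 m/s².
v = v₀ + at → t = (0 − 3.50) / -1.8 = 1.94 s
v² = v₀² + 2aΔx → Δx = (0² − 3.50²)/(2·-1.8) = 3.40 m
Total time = 2.50 + 18.0 + 1.94 = 22.4 s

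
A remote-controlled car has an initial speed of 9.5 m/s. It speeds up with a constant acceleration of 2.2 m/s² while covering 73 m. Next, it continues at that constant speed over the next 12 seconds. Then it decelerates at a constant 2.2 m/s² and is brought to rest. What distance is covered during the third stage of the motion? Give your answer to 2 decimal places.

93.51 m

Phase 1 (accelerating): v₀ = 9.50 m/s, a = 2.2 m/s².
v² = v₀² + 2aΔx = 9.50² + 2·2.2·73 = 411 → v = 20.3 m/s
t = (v − v₀)/a = (20.3 − 9.50)/2.2 = 4.90 s

Phase 2 (constant speed): v₀ = 20.3 m/s, a = 0 m/s².
v = v₀ + at = 20.3 + (0)(12) = 20.3 m/s
Δx = v₀t + ½at² = 20.3·12 + 0.5·0·12² = 243 m

Phase 3 (decelerating): v₀ = 20.3 m/s, a = -2.2 m/s².
v = v₀ + at → t = (0 − 20.3) / -2.2 = 9.22 s
v² = v₀² + 2aΔx → Δx = (0² − 20.3²)/(2·-2.2) = 93.5 m
Distance in phase 3 = 93.5 m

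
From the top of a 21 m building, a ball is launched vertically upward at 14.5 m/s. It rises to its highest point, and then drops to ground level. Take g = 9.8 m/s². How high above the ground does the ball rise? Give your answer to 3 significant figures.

Phase 1 (rising): v₀ = 14.5 m/s, a = -9.8 m/s².
v = v₀ + at → t = (0 − 14.5) / -9.8 = 1.48 s
v² = v₀² + 2aΔx → Δx = (0² − 14.5²)/(2·-9.8) = 10.7 m
Maximum height = 21 + 10.7 = 31.7 m

31.7 m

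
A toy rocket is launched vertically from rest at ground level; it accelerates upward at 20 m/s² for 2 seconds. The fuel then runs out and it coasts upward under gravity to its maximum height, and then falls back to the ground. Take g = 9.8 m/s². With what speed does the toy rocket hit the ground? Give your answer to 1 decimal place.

48.8 m/s

Phase 1 (powered ascent): v₀ = 0 m/s, a = 20 m/s².
v = v₀ + at = 0 + (20)(2) = 40.0 m/s
Δx = v₀t + ½at² = 0·2 + 0.5·20·2² = 40.0 m

Phase 2 (coasting upward): v₀ = 40.0 m/s, a = -9.8 m/s².
v = v₀ + at → t = (0 − 40.0) / -9.8 = 4.08 s
v² = v₀² + 2aΔx → Δx = (0² − 40.0²)/(2·-9.8) = 81.6 m

Phase 3 (free fall): v₀ = 0 m/s, a = -9.8 m/s².
Falls 122 m from rest: t = √(2·122/9.8) = 4.98 s; v = g·t = 48.8 m/s.
Impact speed = 48.8 m/s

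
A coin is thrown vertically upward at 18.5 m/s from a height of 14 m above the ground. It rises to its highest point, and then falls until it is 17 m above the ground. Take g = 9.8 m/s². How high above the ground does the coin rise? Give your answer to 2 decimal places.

Phase 1 (rising): v₀ = 18.5 m/s, a = -9.8 m/s².
v = v₀ + at → t = (0 − 18.5) / -9.8 = 1.89 s
v² = v₀² + 2aΔx → Δx = (0² − 18.5²)/(2·-9.8) = 17.5 m
Maximum height = 14 + 17.5 = 31.5 m

31.46 m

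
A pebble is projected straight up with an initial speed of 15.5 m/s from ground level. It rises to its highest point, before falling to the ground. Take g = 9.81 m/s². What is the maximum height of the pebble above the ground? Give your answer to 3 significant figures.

12.2 m

Phase 1 (rising): v₀ = 15.5 m/s, a = -9.81 m/s².
v = v₀ + at → t = (0 − 15.5) / -9.81 = 1.58 s
v² = v₀² + 2aΔx → Δx = (0² − 15.5²)/(2·-9.81) = 12.2 m
Maximum height = 12.2 m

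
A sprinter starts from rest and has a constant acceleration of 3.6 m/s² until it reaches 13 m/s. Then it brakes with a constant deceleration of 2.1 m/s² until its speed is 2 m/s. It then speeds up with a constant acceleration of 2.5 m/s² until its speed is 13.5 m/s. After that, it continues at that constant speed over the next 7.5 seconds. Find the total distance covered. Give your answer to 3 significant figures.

200 m

Phase 1 (accelerating): v₀ = 0 m/s, a = 3.6 m/s².
v = v₀ + at → t = (13 − 0) / 3.6 = 3.61 s
v² = v₀² + 2aΔx → Δx = (13² − 0²)/(2·3.6) = 23.5 m

Phase 2 (decelerating): v₀ = 13.0 m/s, a = -2.1 m/s².
v = v₀ + at → t = (2 − 13.0) / -2.1 = 5.24 s
v² = v₀² + 2aΔx → Δx = (2² − 13.0²)/(2·-2.1) = 39.3 m

Phase 3 (accelerating): v₀ = 2.00 m/s, a = 2.5 m/s².
v = v₀ + at → t = (13.5 − 2.00) / 2.5 = 4.60 s
v² = v₀² + 2aΔx → Δx = (13.5² − 2.00²)/(2·2.5) = 35.6 m

Phase 4 (constant speed): v₀ = 13.5 m/s, a = 0 m/s².
v = v₀ + at = 13.5 + (0)(7.5) = 13.5 m/s
Δx = v₀t + ½at² = 13.5·7.5 + 0.5·0·7.5² = 101 m
Total distance = 23.5 + 39.3 + 35.6 + 101 = 200 m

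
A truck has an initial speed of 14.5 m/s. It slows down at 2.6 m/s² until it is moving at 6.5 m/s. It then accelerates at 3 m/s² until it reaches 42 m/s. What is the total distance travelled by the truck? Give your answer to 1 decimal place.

319.3 m

Phase 1 (decelerating): v₀ = 14.5 m/s, a = -2.6 m/s².
v = v₀ + at → t = (6.5 − 14.5) / -2.6 = 3.08 s
v² = v₀² + 2aΔx → Δx = (6.5² − 14.5²)/(2·-2.6) = 32.3 m

Phase 2 (accelerating): v₀ = 6.50 m/s, a = 3 m/s².
v = v₀ + at → t = (42 − 6.50) / 3 = 11.8 s
v² = v₀² + 2aΔx → Δx = (42² − 6.50²)/(2·3) = 287 m
Total distance = 32.3 + 287 = 319 m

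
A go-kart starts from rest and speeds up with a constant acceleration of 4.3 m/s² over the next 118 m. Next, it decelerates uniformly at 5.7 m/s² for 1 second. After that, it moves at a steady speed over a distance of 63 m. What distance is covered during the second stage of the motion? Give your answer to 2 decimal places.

29.01 m

Phase 1 (accelerating): v₀ = 0 m/s, a = 4.3 m/s².
v² = v₀² + 2aΔx = 0² + 2·4.3·118 = 1010 → v = 31.9 m/s
t = (v − v₀)/a = (31.9 − 0)/4.3 = 7.41 s

Phase 2 (decelerating): v₀ = 31.9 m/s, a = -5.7 m/s².
v = v₀ + at = 31.9 + (-5.7)(1) = 26.2 m/s
Δx = v₀t + ½at² = 31.9·1 + 0.5·-5.7·1² = 29.0 m
Distance in phase 2 = 29.0 m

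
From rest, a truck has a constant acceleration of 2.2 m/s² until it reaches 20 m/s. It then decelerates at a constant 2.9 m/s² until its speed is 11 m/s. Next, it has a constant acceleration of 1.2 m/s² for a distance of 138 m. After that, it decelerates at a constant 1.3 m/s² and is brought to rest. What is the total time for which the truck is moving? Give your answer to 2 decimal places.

37.11 s

Phase 1 (accelerating): v₀ = 0 m/s, a = 2.2 m/s².
v = v₀ + at → t = (20 − 0) / 2.2 = 9.09 s
v² = v₀² + 2aΔx → Δx = (20² − 0²)/(2·2.2) = 90.9 m

Phase 2 (decelerating): v₀ = 20.0 m/s, a = -2.9 m/s².
v = v₀ + at → t = (11 − 20.0) / -2.9 = 3.10 s
v² = v₀² + 2aΔx → Δx = (11² − 20.0²)/(2·-2.9) = 48.1 m

Phase 3 (accelerating): v₀ = 11.0 m/s, a = 1.2 m/s².
v² = v₀² + 2aΔx = 11.0² + 2·1.2·138 = 452 → v = 21.3 m/s
t = (v − v₀)/a = (21.3 − 11.0)/1.2 = 8.55 s

Phase 4 (decelerating): v₀ = 21.3 m/s, a = -1.3 m/s².
v = v₀ + at → t = (0 − 21.3) / -1.3 = 16.4 s
v² = v₀² + 2aΔx → Δx = (0² − 21.3²)/(2·-1.3) = 174 m
Total time = 9.09 + 3.10 + 8.55 + 16.4 = 37.1 s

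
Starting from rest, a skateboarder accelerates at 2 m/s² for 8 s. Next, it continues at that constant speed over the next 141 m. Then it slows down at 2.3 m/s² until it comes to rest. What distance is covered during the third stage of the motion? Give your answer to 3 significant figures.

Phase 1 (accelerating): v₀ = 0 m/s, a = 2 m/s².
v = v₀ + at = 0 + (2)(8) = 16.0 m/s
Δx = v₀t + ½at² = 0·8 + 0.5·2·8² = 64.0 m

Phase 2 (constant speed): v₀ = 16.0 m/s, a = 0 m/s².
Constant speed: t = d/v = 141/16.0 = 8.81 s

Phase 3 (decelerating): v₀ = 16.0 m/s, a = -2.3 m/s².
v = v₀ + at → t = (0 − 16.0) / -2.3 = 6.96 s
v² = v₀² + 2aΔx → Δx = (0² − 16.0²)/(2·-2.3) = 55.7 m
Distance in phase 3 = 55.7 m

55.7 m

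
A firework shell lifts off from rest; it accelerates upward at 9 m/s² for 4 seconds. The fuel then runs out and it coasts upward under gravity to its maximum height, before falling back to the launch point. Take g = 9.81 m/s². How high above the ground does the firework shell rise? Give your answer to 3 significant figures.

138 m

Phase 1 (powered ascent): v₀ = 0 m/s, a = 9 m/s².
v = v₀ + at = 0 + (9)(4) = 36.0 m/s
Δx = v₀t + ½at² = 0·4 + 0.5·9·4² = 72.0 m

Phase 2 (coasting upward): v₀ = 36.0 m/s, a = -9.81 m/s².
v = v₀ + at → t = (0 − 36.0) / -9.81 = 3.67 s
v² = v₀² + 2aΔx → Δx = (0² − 36.0²)/(2·-9.81) = 66.1 m
Maximum height = 72.0 + 66.1 = 138 m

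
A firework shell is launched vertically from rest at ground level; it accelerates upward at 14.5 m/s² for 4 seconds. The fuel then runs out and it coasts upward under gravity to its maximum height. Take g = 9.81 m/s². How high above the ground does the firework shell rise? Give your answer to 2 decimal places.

Phase 1 (powered ascent): v₀ = 0 m/s, a = 14.5 m/s².
v = v₀ + at = 0 + (14.5)(4) = 58.0 m/s
Δx = v₀t + ½at² = 0·4 + 0.5·14.5·4² = 116 m

Phase 2 (coasting upward): v₀ = 58.0 m/s, a = -9.81 m/s².
v = v₀ + at → t = (0 − 58.0) / -9.81 = 5.91 s
v² = v₀² + 2aΔx → Δx = (0² − 58.0²)/(2·-9.81) = 171 m
Maximum height = 116 + 171 = 287 m

287.46 m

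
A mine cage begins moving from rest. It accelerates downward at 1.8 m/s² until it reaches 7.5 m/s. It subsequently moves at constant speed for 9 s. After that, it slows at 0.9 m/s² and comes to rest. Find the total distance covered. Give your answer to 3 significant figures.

Phase 1 (accelerating): v₀ = 0 m/s, a = 1.8 m/s².
v = v₀ + at → t = (7.5 − 0) / 1.8 = 4.17 s
v² = v₀² + 2aΔx → Δx = (7.5² − 0²)/(2·1.8) = 15.6 m

Phase 2 (constant speed): v₀ = 7.50 m/s, a = 0 m/s².
v = v₀ + at = 7.50 + (0)(9) = 7.50 m/s
Δx = v₀t + ½at² = 7.50·9 + 0.5·0·9² = 67.5 m

Phase 3 (decelerating): v₀ = 7.50 m/s, a = -0.9 m/s².
v = v₀ + at → t = (0 − 7.50) / -0.9 = 8.33 s
v² = v₀² + 2aΔx → Δx = (0² − 7.50²)/(2·-0.9) = 31.2 m
Total distance = 15.6 + 67.5 + 31.2 = 114 m

114 m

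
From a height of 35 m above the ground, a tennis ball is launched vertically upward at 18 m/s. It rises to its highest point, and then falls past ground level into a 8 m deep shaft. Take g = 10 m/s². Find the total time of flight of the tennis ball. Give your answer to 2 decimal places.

5.24 s

Phase 1 (rising): v₀ = 18.0 m/s, a = -10 m/s².
v = v₀ + at → t = (0 − 18.0) / -10 = 1.80 s
v² = v₀² + 2aΔx → Δx = (0² − 18.0²)/(2·-10) = 16.2 m

Phase 2 (falling): v₀ = 0 m/s, a = -10 m/s².
Falls 59.2 m from rest: t = √(2·59.2/10) = 3.44 s; v = g·t = 34.4 m/s.
Total time = 1.80 + 3.44 = 5.24 s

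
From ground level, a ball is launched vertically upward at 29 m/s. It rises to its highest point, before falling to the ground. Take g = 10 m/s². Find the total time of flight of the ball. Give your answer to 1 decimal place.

5.8 s

Phase 1 (rising): v₀ = 29.0 m/s, a = -10 m/s².
v = v₀ + at → t = (0 − 29.0) / -10 = 2.90 s
v² = v₀² + 2aΔx → Δx = (0² − 29.0²)/(2·-10) = 42.0 m

Phase 2 (falling): v₀ = 0 m/s, a = -10 m/s².
Falls 42.0 m from rest: t = √(2·42.0/10) = 2.90 s; v = g·t = 29.0 m/s.
Total time = 2.90 + 2.90 = 5.80 s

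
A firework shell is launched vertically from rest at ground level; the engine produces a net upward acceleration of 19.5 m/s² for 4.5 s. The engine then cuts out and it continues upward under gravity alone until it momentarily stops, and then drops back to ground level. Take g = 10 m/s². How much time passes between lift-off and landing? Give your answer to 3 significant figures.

Phase 1 (powered ascent): v₀ = 0 m/s, a = 19.5 m/s².
v = v₀ + at = 0 + (19.5)(4.5) = 87.8 m/s
Δx = v₀t + ½at² = 0·4.5 + 0.5·19.5·4.5² = 197 m

Phase 2 (coasting upward): v₀ = 87.8 m/s, a = -10 m/s².
v = v₀ + at → t = (0 − 87.8) / -10 = 8.78 s
v² = v₀² + 2aΔx → Δx = (0² − 87.8²)/(2·-10) = 385 m

Phase 3 (free fall): v₀ = 0 m/s, a = -10 m/s².
Falls 582 m from rest: t = √(2·582/10) = 10.8 s; v = g·t = 108 m/s.
Total time = 4.50 + 8.78 + 10.8 = 24.1 s

24.1 s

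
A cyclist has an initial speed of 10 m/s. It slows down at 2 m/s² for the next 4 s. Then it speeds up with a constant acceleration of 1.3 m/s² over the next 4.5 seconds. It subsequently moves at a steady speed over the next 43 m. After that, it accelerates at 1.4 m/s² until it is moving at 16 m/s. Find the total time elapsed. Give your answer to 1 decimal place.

Phase 1 (decelerating): v₀ = 10.0 m/s, a = -2 m/s².
v = v₀ + at = 10.0 + (-2)(4) = 2.00 m/s
Δx = v₀t + ½at² = 10.0·4 + 0.5·-2·4² = 24.0 m

Phase 2 (accelerating): v₀ = 2.00 m/s, a = 1.3 m/s².
v = v₀ + at = 2.00 + (1.3)(4.5) = 7.85 m/s
Δx = v₀t + ½at² = 2.00·4.5 + 0.5·1.3·4.5² = 22.2 m

Phase 3 (constant speed): v₀ = 7.85 m/s, a = 0 m/s².
Constant speed: t = d/v = 43/7.85 = 5.48 s

Phase 4 (accelerating): v₀ = 7.85 m/s, a = 1.4 m/s².
v = v₀ + at → t = (16 − 7.85) / 1.4 = 5.82 s
v² = v₀² + 2aΔx → Δx = (16² − 7.85²)/(2·1.4) = 69.4 m
Total time = 4.00 + 4.50 + 5.48 + 5.82 = 19.8 s

19.8 s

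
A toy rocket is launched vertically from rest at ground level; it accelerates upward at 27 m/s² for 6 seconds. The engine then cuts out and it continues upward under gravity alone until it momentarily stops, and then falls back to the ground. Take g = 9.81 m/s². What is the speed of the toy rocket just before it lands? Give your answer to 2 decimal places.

189.15 m/s

Phase 1 (powered ascent): v₀ = 0 m/s, a = 27 m/s².
v = v₀ + at = 0 + (27)(6) = 162 m/s
Δx = v₀t + ½at² = 0·6 + 0.5·27·6² = 486 m

Phase 2 (coasting upward): v₀ = 162 m/s, a = -9.81 m/s².
v = v₀ + at → t = (0 − 162) / -9.81 = 16.5 s
v² = v₀² + 2aΔx → Δx = (0² − 162²)/(2·-9.81) = 1340 m

Phase 3 (free fall): v₀ = 0 m/s, a = -9.81 m/s².
Falls 1820 m from rest: t = √(2·1820/9.81) = 19.3 s; v = g·t = 189 m/s.
Impact speed = 189 m/s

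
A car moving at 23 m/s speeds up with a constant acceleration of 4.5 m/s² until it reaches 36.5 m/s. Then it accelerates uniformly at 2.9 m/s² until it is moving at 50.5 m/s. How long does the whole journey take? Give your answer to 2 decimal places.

7.83 s

Phase 1 (accelerating): v₀ = 23.0 m/s, a = 4.5 m/s².
v = v₀ + at → t = (36.5 − 23.0) / 4.5 = 3.00 s
v² = v₀² + 2aΔx → Δx = (36.5² − 23.0²)/(2·4.5) = 89.2 m

Phase 2 (accelerating): v₀ = 36.5 m/s, a = 2.9 m/s².
v = v₀ + at → t = (50.5 − 36.5) / 2.9 = 4.83 s
v² = v₀² + 2aΔx → Δx = (50.5² − 36.5²)/(2·2.9) = 210 m
Total time = 3.00 + 4.83 = 7.83 s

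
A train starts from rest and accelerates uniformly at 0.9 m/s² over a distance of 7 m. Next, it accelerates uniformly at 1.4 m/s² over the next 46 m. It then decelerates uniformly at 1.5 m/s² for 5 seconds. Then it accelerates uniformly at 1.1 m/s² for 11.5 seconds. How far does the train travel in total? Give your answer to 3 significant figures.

Phase 1 (accelerating): v₀ = 0 m/s, a = 0.9 m/s².
v² = v₀² + 2aΔx = 0² + 2·0.9·7 = 12.6 → v = 3.55 m/s
t = (v − v₀)/a = (3.55 − 0)/0.9 = 3.94 s

Phase 2 (accelerating): v₀ = 3.55 m/s, a = 1.4 m/s².
v² = v₀² + 2aΔx = 3.55² + 2·1.4·46 = 141 → v = 11.9 m/s
t = (v − v₀)/a = (11.9 − 3.55)/1.4 = 5.96 s

Phase 3 (decelerating): v₀ = 11.9 m/s, a = -1.5 m/s².
v = v₀ + at = 11.9 + (-1.5)(5) = 4.39 m/s
Δx = v₀t + ½at² = 11.9·5 + 0.5·-1.5·5² = 40.7 m

Phase 4 (accelerating): v₀ = 4.39 m/s, a = 1.1 m/s².
v = v₀ + at = 4.39 + (1.1)(11.5) = 17.0 m/s
Δx = v₀t + ½at² = 4.39·11.5 + 0.5·1.1·11.5² = 123 m
Total distance = 7.00 + 46.0 + 40.7 + 123 = 217 m

217 m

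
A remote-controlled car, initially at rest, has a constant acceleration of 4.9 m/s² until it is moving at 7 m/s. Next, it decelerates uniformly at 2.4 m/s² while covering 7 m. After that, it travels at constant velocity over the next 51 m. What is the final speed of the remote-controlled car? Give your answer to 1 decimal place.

3.9 m/s

Phase 1 (accelerating): v₀ = 0 m/s, a = 4.9 m/s².
v = v₀ + at → t = (7 − 0) / 4.9 = 1.43 s
v² = v₀² + 2aΔx → Δx = (7² − 0²)/(2·4.9) = 5.00 m

Phase 2 (decelerating): v₀ = 7.00 m/s, a = -2.4 m/s².
v² = v₀² + 2aΔx = 7.00² + 2·-2.4·7 = 15.4 → v = 3.92 m/s
t = (v − v₀)/a = (3.92 − 7.00)/-2.4 = 1.28 s

Phase 3 (constant speed): v₀ = 3.92 m/s, a = 0 m/s².
Constant speed: t = d/v = 51/3.92 = 13.0 s
Final speed = 3.92 m/s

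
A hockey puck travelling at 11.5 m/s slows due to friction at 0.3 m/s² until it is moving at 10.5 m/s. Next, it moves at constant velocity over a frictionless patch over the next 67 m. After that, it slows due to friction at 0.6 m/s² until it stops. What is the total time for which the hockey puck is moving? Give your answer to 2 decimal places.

27.21 s

Phase 1 (decelerating): v₀ = 11.5 m/s, a = -0.3 m/s².
v = v₀ + at → t = (10.5 − 11.5) / -0.3 = 3.33 s
v² = v₀² + 2aΔx → Δx = (10.5² − 11.5²)/(2·-0.3) = 36.7 m

Phase 2 (constant speed): v₀ = 10.5 m/s, a = 0 m/s².
Constant speed: t = d/v = 67/10.5 = 6.38 s

Phase 3 (decelerating): v₀ = 10.5 m/s, a = -0.6 m/s².
v = v₀ + at → t = (0 − 10.5) / -0.6 = 17.5 s
v² = v₀² + 2aΔx → Δx = (0² − 10.5²)/(2·-0.6) = 91.9 m
Total time = 3.33 + 6.38 + 17.5 = 27.2 s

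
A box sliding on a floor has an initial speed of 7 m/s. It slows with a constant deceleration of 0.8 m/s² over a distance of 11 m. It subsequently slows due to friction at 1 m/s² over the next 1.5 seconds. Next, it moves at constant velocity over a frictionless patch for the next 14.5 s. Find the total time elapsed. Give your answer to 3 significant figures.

17.7 s

Phase 1 (decelerating): v₀ = 7.00 m/s, a = -0.8 m/s².
v² = v₀² + 2aΔx = 7.00² + 2·-0.8·11 = 31.4 → v = 5.60 m/s
t = (v − v₀)/a = (5.60 − 7.00)/-0.8 = 1.75 s

Phase 2 (decelerating): v₀ = 5.60 m/s, a = -1 m/s².
v = v₀ + at = 5.60 + (-1)(1.5) = 4.10 m/s
Δx = v₀t + ½at² = 5.60·1.5 + 0.5·-1·1.5² = 7.28 m

Phase 3 (constant speed): v₀ = 4.10 m/s, a = 0 m/s².
v = v₀ + at = 4.10 + (0)(14.5) = 4.10 m/s
Δx = v₀t + ½at² = 4.10·14.5 + 0.5·0·14.5² = 59.5 m
Total time = 1.75 + 1.50 + 14.5 = 17.7 s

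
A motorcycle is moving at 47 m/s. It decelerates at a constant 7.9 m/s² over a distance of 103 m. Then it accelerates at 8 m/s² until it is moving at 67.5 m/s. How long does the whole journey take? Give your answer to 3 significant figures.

8.32 s

Phase 1 (decelerating): v₀ = 47.0 m/s, a = -7.9 m/s².
v² = v₀² + 2aΔx = 47.0² + 2·-7.9·103 = 582 → v = 24.1 m/s
t = (v − v₀)/a = (24.1 − 47.0)/-7.9 = 2.90 s

Phase 2 (accelerating): v₀ = 24.1 m/s, a = 8 m/s².
v = v₀ + at → t = (67.5 − 24.1) / 8 = 5.42 s
v² = v₀² + 2aΔx → Δx = (67.5² − 24.1²)/(2·8) = 248 m
Total time = 2.90 + 5.42 = 8.32 s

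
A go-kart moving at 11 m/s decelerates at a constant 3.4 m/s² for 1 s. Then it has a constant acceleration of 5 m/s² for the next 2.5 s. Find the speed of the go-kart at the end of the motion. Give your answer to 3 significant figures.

20.1 m/s

Phase 1 (decelerating): v₀ = 11.0 m/s, a = -3.4 m/s².
v = v₀ + at = 11.0 + (-3.4)(1) = 7.60 m/s
Δx = v₀t + ½at² = 11.0·1 + 0.5·-3.4·1² = 9.30 m

Phase 2 (accelerating): v₀ = 7.60 m/s, a = 5 m/s².
v = v₀ + at = 7.60 + (5)(2.5) = 20.1 m/s
Δx = v₀t + ½at² = 7.60·2.5 + 0.5·5·2.5² = 34.6 m
Final speed = 20.1 m/s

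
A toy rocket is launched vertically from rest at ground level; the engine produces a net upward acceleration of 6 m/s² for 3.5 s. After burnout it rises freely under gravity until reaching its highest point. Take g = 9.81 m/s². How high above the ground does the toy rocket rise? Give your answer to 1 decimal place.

Phase 1 (powered ascent): v₀ = 0 m/s, a = 6 m/s².
v = v₀ + at = 0 + (6)(3.5) = 21.0 m/s
Δx = v₀t + ½at² = 0·3.5 + 0.5·6·3.5² = 36.8 m

Phase 2 (coasting upward): v₀ = 21.0 m/s, a = -9.81 m/s².
v = v₀ + at → t = (0 − 21.0) / -9.81 = 2.14 s
v² = v₀² + 2aΔx → Δx = (0² − 21.0²)/(2·-9.81) = 22.5 m
Maximum height = 36.8 + 22.5 = 59.2 m

59.2 m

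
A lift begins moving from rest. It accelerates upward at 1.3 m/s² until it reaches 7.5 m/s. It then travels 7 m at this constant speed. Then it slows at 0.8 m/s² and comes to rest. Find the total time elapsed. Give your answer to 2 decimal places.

16.08 s

Phase 1 (accelerating): v₀ = 0 m/s, a = 1.3 m/s².
v = v₀ + at → t = (7.5 − 0) / 1.3 = 5.77 s
v² = v₀² + 2aΔx → Δx = (7.5² − 0²)/(2·1.3) = 21.6 m

Phase 2 (constant speed): v₀ = 7.50 m/s, a = 0 m/s².
Constant speed: t = d/v = 7/7.50 = 0.933 s

Phase 3 (decelerating): v₀ = 7.50 m/s, a = -0.8 m/s².
v = v₀ + at → t = (0 − 7.50) / -0.8 = 9.38 s
v² = v₀² + 2aΔx → Δx = (0² − 7.50²)/(2·-0.8) = 35.2 m
Total time = 5.77 + 0.933 + 9.38 = 16.1 s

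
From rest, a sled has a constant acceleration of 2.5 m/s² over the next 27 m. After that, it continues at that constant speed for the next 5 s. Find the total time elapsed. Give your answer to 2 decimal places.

Phase 1 (accelerating): v₀ = 0 m/s, a = 2.5 m/s².
v² = v₀² + 2aΔx = 0² + 2·2.5·27 = 135 → v = 11.6 m/s
t = (v − v₀)/a = (11.6 − 0)/2.5 = 4.65 s

Phase 2 (constant speed): v₀ = 11.6 m/s, a = 0 m/s².
v = v₀ + at = 11.6 + (0)(5) = 11.6 m/s
Δx = v₀t + ½at² = 11.6·5 + 0.5·0·5² = 58.1 m
Total time = 4.65 + 5.00 = 9.65 s

9.65 s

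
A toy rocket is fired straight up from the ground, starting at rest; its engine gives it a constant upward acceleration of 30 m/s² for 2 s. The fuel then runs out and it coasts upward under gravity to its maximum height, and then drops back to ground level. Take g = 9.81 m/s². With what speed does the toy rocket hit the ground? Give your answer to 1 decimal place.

Phase 1 (powered ascent): v₀ = 0 m/s, a = 30 m/s².
v = v₀ + at = 0 + (30)(2) = 60.0 m/s
Δx = v₀t + ½at² = 0·2 + 0.5·30·2² = 60.0 m

Phase 2 (coasting upward): v₀ = 60.0 m/s, a = -9.81 m/s².
v = v₀ + at → t = (0 − 60.0) / -9.81 = 6.12 s
v² = v₀² + 2aΔx → Δx = (0² − 60.0²)/(2·-9.81) = 183 m

Phase 3 (free fall): v₀ = 0 m/s, a = -9.81 m/s².
Falls 243 m from rest: t = √(2·243/9.81) = 7.05 s; v = g·t = 69.1 m/s.
Impact speed = 69.1 m/s

69.1 m/s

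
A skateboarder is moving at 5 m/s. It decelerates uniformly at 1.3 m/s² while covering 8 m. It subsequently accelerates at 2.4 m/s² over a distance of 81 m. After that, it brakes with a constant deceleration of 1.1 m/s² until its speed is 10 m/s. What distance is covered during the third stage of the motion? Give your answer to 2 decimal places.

Phase 1 (decelerating): v₀ = 5.00 m/s, a = -1.3 m/s².
v² = v₀² + 2aΔx = 5.00² + 2·-1.3·8 = 4.20 → v = 2.05 m/s
t = (v − v₀)/a = (2.05 − 5.00)/-1.3 = 2.27 s

Phase 2 (accelerating): v₀ = 2.05 m/s, a = 2.4 m/s².
v² = v₀² + 2aΔx = 2.05² + 2·2.4·81 = 393 → v = 19.8 m/s
t = (v − v₀)/a = (19.8 − 2.05)/2.4 = 7.41 s

Phase 3 (decelerating): v₀ = 19.8 m/s, a = -1.1 m/s².
v = v₀ + at → t = (10 − 19.8) / -1.1 = 8.93 s
v² = v₀² + 2aΔx → Δx = (10² − 19.8²)/(2·-1.1) = 133 m
Distance in phase 3 = 133 m

133.18 m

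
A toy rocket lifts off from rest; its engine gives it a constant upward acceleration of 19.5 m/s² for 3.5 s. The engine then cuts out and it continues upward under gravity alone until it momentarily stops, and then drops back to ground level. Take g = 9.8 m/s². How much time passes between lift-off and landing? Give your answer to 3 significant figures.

19.0 s

Phase 1 (powered ascent): v₀ = 0 m/s, a = 19.5 m/s².
v = v₀ + at = 0 + (19.5)(3.5) = 68.2 m/s
Δx = v₀t + ½at² = 0·3.5 + 0.5·19.5·3.5² = 119 m

Phase 2 (coasting upward): v₀ = 68.2 m/s, a = -9.8 m/s².
v = v₀ + at → t = (0 − 68.2) / -9.8 = 6.96 s
v² = v₀² + 2aΔx → Δx = (0² − 68.2²)/(2·-9.8) = 238 m

Phase 3 (free fall): v₀ = 0 m/s, a = -9.8 m/s².
Falls 357 m from rest: t = √(2·357/9.8) = 8.54 s; v = g·t = 83.7 m/s.
Total time = 3.50 + 6.96 + 8.54 = 19.0 s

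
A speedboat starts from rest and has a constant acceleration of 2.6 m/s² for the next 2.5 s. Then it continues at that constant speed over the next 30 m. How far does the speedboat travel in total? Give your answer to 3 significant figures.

38.1 m

Phase 1 (accelerating): v₀ = 0 m/s, a = 2.6 m/s².
v = v₀ + at = 0 + (2.6)(2.5) = 6.50 m/s
Δx = v₀t + ½at² = 0·2.5 + 0.5·2.6·2.5² = 8.12 m

Phase 2 (constant speed): v₀ = 6.50 m/s, a = 0 m/s².
Constant speed: t = d/v = 30/6.50 = 4.62 s
Total distance = 8.12 + 30.0 = 38.1 m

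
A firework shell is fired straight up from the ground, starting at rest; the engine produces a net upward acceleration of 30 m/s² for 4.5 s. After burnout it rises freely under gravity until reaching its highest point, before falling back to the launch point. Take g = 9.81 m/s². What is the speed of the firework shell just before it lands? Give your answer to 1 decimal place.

155.5 m/s

Phase 1 (powered ascent): v₀ = 0 m/s, a = 30 m/s².
v = v₀ + at = 0 + (30)(4.5) = 135 m/s
Δx = v₀t + ½at² = 0·4.5 + 0.5·30·4.5² = 304 m

Phase 2 (coasting upward): v₀ = 135 m/s, a = -9.81 m/s².
v = v₀ + at → t = (0 − 135) / -9.81 = 13.8 s
v² = v₀² + 2aΔx → Δx = (0² − 135²)/(2·-9.81) = 929 m

Phase 3 (free fall): v₀ = 0 m/s, a = -9.81 m/s².
Falls 1230 m from rest: t = √(2·1230/9.81) = 15.9 s; v = g·t = 156 m/s.
Impact speed = 156 m/s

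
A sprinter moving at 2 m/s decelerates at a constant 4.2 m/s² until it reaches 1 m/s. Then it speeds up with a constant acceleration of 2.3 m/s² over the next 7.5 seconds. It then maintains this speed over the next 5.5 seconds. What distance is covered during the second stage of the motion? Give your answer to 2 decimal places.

Phase 1 (decelerating): v₀ = 2.00 m/s, a = -4.2 m/s².
v = v₀ + at → t = (1 − 2.00) / -4.2 = 0.238 s
v² = v₀² + 2aΔx → Δx = (1² − 2.00²)/(2·-4.2) = 0.357 m

Phase 2 (accelerating): v₀ = 1.00 m/s, a = 2.3 m/s².
v = v₀ + at = 1.00 + (2.3)(7.5) = 18.2 m/s
Δx = v₀t + ½at² = 1.00·7.5 + 0.5·2.3·7.5² = 72.2 m
Distance in phase 2 = 72.2 m

72.19 m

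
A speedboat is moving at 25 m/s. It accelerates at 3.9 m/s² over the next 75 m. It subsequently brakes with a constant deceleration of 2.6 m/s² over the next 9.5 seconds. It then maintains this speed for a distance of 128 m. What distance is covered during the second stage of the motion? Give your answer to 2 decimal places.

213.13 m

Phase 1 (accelerating): v₀ = 25.0 m/s, a = 3.9 m/s².
v² = v₀² + 2aΔx = 25.0² + 2·3.9·75 = 1210 → v = 34.8 m/s
t = (v − v₀)/a = (34.8 − 25.0)/3.9 = 2.51 s

Phase 2 (decelerating): v₀ = 34.8 m/s, a = -2.6 m/s².
v = v₀ + at = 34.8 + (-2.6)(9.5) = 10.1 m/s
Δx = v₀t + ½at² = 34.8·9.5 + 0.5·-2.6·9.5² = 213 m
Distance in phase 2 = 213 m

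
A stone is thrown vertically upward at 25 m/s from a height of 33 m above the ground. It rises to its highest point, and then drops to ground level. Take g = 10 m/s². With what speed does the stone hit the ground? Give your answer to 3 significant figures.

Phase 1 (rising): v₀ = 25.0 m/s, a = -10 m/s².
v = v₀ + at → t = (0 − 25.0) / -10 = 2.50 s
v² = v₀² + 2aΔx → Δx = (0² − 25.0²)/(2·-10) = 31.2 m

Phase 2 (falling): v₀ = 0 m/s, a = -10 m/s².
Falls 64.2 m from rest: t = √(2·64.2/10) = 3.58 s; v = g·t = 35.8 m/s.
Final speed = 35.8 m/s

35.8 m/s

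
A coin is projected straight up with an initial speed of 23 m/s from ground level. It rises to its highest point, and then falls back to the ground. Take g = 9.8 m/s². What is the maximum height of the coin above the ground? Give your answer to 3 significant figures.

Phase 1 (rising): v₀ = 23.0 m/s, a = -9.8 m/s².
v = v₀ + at → t = (0 − 23.0) / -9.8 = 2.35 s
v² = v₀² + 2aΔx → Δx = (0² − 23.0²)/(2·-9.8) = 27.0 m
Maximum height = 27.0 m

27.0 m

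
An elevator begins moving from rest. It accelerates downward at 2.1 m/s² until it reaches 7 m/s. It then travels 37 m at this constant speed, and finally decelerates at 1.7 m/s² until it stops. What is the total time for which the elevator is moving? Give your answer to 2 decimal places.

12.74 s

Phase 1 (accelerating): v₀ = 0 m/s, a = 2.1 m/s².
v = v₀ + at → t = (7 − 0) / 2.1 = 3.33 s
v² = v₀² + 2aΔx → Δx = (7² − 0²)/(2·2.1) = 11.7 m

Phase 2 (constant speed): v₀ = 7.00 m/s, a = 0 m/s².
Constant speed: t = d/v = 37/7.00 = 5.29 s

Phase 3 (decelerating): v₀ = 7.00 m/s, a = -1.7 m/s².
v = v₀ + at → t = (0 − 7.00) / -1.7 = 4.12 s
v² = v₀² + 2aΔx → Δx = (0² − 7.00²)/(2·-1.7) = 14.4 m
Total time = 3.33 + 5.29 + 4.12 = 12.7 s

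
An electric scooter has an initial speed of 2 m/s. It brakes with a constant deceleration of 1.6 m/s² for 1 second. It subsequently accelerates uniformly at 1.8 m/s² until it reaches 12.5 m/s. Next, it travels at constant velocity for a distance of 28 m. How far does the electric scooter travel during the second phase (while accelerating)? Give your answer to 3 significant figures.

43.4 m

Phase 1 (decelerating): v₀ = 2.00 m/s, a = -1.6 m/s².
v = v₀ + at = 2.00 + (-1.6)(1) = 0.400 m/s
Δx = v₀t + ½at² = 2.00·1 + 0.5·-1.6·1² = 1.20 m

Phase 2 (accelerating): v₀ = 0.400 m/s, a = 1.8 m/s².
v = v₀ + at → t = (12.5 − 0.400) / 1.8 = 6.72 s
v² = v₀² + 2aΔx → Δx = (12.5² − 0.400²)/(2·1.8) = 43.4 m
Distance in phase 2 = 43.4 m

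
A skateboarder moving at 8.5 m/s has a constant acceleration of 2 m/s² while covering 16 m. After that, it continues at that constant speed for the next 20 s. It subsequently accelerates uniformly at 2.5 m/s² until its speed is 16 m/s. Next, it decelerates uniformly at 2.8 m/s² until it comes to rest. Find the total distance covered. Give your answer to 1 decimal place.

Phase 1 (accelerating): v₀ = 8.50 m/s, a = 2 m/s².
v² = v₀² + 2aΔx = 8.50² + 2·2·16 = 136 → v = 11.7 m/s
t = (v − v₀)/a = (11.7 − 8.50)/2 = 1.59 s

Phase 2 (constant speed): v₀ = 11.7 m/s, a = 0 m/s².
v = v₀ + at = 11.7 + (0)(20) = 11.7 m/s
Δx = v₀t + ½at² = 11.7·20 + 0.5·0·20² = 233 m

Phase 3 (accelerating): v₀ = 11.7 m/s, a = 2.5 m/s².
v = v₀ + at → t = (16 − 11.7) / 2.5 = 1.73 s
v² = v₀² + 2aΔx → Δx = (16² − 11.7²)/(2·2.5) = 23.9 m

Phase 4 (decelerating): v₀ = 16.0 m/s, a = -2.8 m/s².
v = v₀ + at → t = (0 − 16.0) / -2.8 = 5.71 s
v² = v₀² + 2aΔx → Δx = (0² − 16.0²)/(2·-2.8) = 45.7 m
Total distance = 16.0 + 233 + 23.9 + 45.7 = 319 m

319.1 m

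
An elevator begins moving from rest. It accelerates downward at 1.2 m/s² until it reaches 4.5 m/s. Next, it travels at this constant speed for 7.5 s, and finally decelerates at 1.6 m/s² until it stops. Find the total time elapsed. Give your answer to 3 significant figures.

14.1 s

Phase 1 (accelerating): v₀ = 0 m/s, a = 1.2 m/s².
v = v₀ + at → t = (4.5 − 0) / 1.2 = 3.75 s
v² = v₀² + 2aΔx → Δx = (4.5² − 0²)/(2·1.2) = 8.44 m

Phase 2 (constant speed): v₀ = 4.50 m/s, a = 0 m/s².
v = v₀ + at = 4.50 + (0)(7.5) = 4.50 m/s
Δx = v₀t + ½at² = 4.50·7.5 + 0.5·0·7.5² = 33.8 m

Phase 3 (decelerating): v₀ = 4.50 m/s, a = -1.6 m/s².
v = v₀ + at → t = (0 − 4.50) / -1.6 = 2.81 s
v² = v₀² + 2aΔx → Δx = (0² − 4.50²)/(2·-1.6) = 6.33 m
Total time = 3.75 + 7.50 + 2.81 = 14.1 s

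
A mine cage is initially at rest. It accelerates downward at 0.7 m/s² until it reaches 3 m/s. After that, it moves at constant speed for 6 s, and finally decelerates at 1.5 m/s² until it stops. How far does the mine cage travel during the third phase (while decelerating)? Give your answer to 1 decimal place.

3.0 m

Phase 1 (accelerating): v₀ = 0 m/s, a = 0.7 m/s².
v = v₀ + at → t = (3 − 0) / 0.7 = 4.29 s
v² = v₀² + 2aΔx → Δx = (3² − 0²)/(2·0.7) = 6.43 m

Phase 2 (constant speed): v₀ = 3.00 m/s, a = 0 m/s².
v = v₀ + at = 3.00 + (0)(6) = 3.00 m/s
Δx = v₀t + ½at² = 3.00·6 + 0.5·0·6² = 18.0 m

Phase 3 (decelerating): v₀ = 3.00 m/s, a = -1.5 m/s².
v = v₀ + at → t = (0 − 3.00) / -1.5 = 2.00 s
v² = v₀² + 2aΔx → Δx = (0² − 3.00²)/(2·-1.5) = 3.00 m
Distance in phase 3 = 3.00 m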